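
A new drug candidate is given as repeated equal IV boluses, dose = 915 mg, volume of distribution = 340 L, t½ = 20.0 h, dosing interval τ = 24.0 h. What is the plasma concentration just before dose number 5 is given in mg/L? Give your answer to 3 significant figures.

C₀ per dose = Dose / Vd = 915 / 340 = 2.691 mg/L
k = ln2 / t½ = 0.693147 / 20.0 = 0.03466 h⁻¹
Fraction remaining after one interval: r = e^(−kτ) = e^(−0.03466 × 24.0) = 0.4352
Before dose 5, 4 doses have been given (aged 1τ, 2τ, 3τ, 4τ).
C_trough = C₀ × (r + r² + … + r^4) = C₀ × r(1−r^4)/(1−r)
        = 2.691 × 0.4352 × (1 − 0.03587) / (1 − 0.4352) = 1.999 mg/L

2.00 mg/L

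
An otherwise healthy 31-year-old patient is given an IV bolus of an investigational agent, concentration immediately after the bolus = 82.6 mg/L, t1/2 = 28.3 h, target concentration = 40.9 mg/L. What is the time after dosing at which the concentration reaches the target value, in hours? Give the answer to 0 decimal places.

29 h

k = ln2 / t½ = 0.693147 / 28.3 = 0.02449 h⁻¹
t = ln(C₀ / C) / k = ln(82.60 / 40.9) / 0.02449
  = ln(2.020) / 0.02449 = 0.7031 / 0.02449 = 28.71 h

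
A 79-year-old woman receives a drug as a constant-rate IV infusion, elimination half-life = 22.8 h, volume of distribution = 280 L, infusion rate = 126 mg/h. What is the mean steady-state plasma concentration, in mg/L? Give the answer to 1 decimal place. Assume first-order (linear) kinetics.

k = ln2 / t½ = 0.693147 / 22.8 = 0.03040 h⁻¹
CL = k × Vd = 0.03040 × 280 = 8.512 L/h
At steady state Css = R₀ / CL = 126 / 8.512 = 14.80 mg/L

14.8 mg/L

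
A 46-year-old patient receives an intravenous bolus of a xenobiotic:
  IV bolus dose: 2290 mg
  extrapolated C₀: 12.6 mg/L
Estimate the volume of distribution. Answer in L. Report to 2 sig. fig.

180 L

Vd = Dose / C₀ = 2290 / 12.6 = 181.7 L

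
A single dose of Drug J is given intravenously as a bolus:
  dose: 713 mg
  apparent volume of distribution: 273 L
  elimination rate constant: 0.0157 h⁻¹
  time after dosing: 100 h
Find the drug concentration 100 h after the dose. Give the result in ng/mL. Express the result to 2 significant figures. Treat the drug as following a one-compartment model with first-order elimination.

C₀ = Dose / Vd = 713.0 / 273 = 2.612 mg/L
C = C₀ · e^(−k·t) = 2.612 × e^(−0.01570 × 100)
  = 2.612 × 0.2080 = 0.5433 mg/L
Convert: 0.5433 mg/L × 1000 = 543.3 ng/mL

540 ng/mL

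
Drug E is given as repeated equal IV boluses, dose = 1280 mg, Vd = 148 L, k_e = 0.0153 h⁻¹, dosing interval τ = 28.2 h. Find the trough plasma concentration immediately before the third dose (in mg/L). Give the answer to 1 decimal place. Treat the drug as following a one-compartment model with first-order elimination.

9.3 mg/L

C₀ per dose = Dose / Vd = 1280 / 148 = 8.649 mg/L
Fraction remaining after one interval: r = e^(−kτ) = e^(−0.01530 × 28.2) = 0.6496
Before dose 3, 2 doses have been given (aged 1τ, 2τ).
C_trough = C₀ × (r + r²) = 8.649 × (0.6496 + 0.4220) = 9.268 mg/L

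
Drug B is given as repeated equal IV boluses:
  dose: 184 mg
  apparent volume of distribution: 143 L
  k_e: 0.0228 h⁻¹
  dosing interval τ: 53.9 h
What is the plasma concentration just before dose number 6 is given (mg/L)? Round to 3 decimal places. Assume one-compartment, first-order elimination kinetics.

C₀ per dose = Dose / Vd = 184 / 143 = 1.287 mg/L
Fraction remaining after one interval: r = e^(−kτ) = e^(−0.02280 × 53.9) = 0.2926
Before dose 6, 5 doses have been given (aged 1τ, 2τ, 3τ, 4τ, 5τ).
C_trough = C₀ × (r + r² + … + r^5) = C₀ × r(1−r^5)/(1−r)
        = 1.287 × 0.2926 × (1 − 0.002145) / (1 − 0.2926) = 0.5312 mg/L

0.531 mg/L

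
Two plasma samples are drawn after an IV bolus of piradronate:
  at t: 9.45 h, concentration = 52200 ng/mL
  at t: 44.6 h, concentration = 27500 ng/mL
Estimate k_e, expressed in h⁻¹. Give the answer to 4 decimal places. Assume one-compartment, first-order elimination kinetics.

k = ln(C₁/C₂) / (t₂ − t₁) = ln(52200/27500) / (44.6 − 9.45)
  = 0.6409 / 35.15 = 0.01823 h⁻¹

0.0182 h⁻¹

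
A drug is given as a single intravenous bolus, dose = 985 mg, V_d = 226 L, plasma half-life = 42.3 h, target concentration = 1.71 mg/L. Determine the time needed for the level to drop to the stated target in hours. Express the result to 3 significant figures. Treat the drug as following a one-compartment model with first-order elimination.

57.1 h

C₀ = Dose / Vd = 985.0 / 226 = 4.358 mg/L
k = ln2 / t½ = 0.693147 / 42.3 = 0.01639 h⁻¹
t = ln(C₀ / C) / k = ln(4.358 / 1.71) / 0.01639
  = ln(2.549) / 0.01639 = 0.9357 / 0.01639 = 57.09 h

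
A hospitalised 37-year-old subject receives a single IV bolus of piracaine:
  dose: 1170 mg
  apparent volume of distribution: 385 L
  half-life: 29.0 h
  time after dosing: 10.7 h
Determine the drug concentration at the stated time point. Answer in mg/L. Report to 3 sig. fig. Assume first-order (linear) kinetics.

2.35 mg/L

C₀ = Dose / Vd = 1170 / 385 = 3.039 mg/L
k = ln2 / t½ = 0.693147 / 29.0 = 0.02390 h⁻¹
C = C₀ · e^(−k·t) = 3.039 × e^(−0.02390 × 10.7)
  = 3.039 × 0.7744 = 2.353 mg/L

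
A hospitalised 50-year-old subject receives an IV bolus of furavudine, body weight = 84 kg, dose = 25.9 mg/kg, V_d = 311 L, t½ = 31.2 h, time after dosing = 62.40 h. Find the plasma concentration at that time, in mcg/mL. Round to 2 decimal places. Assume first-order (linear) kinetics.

1.75 mcg/mL

Total dose = 25.9 × 84 = 2176 mg
C₀ = Dose / Vd = 2176 / 311 = 6.997 mg/L
k = ln2 / t½ = 0.693147 / 31.2 = 0.02222 h⁻¹
t / t½ = 62.40 / 31.2 = 2 half-lives
C = C₀ × (1/2)^2 = 6.997 × 0.2500 = 1.749 mg/L
(1.749 mg/L = 1.749 mcg/mL)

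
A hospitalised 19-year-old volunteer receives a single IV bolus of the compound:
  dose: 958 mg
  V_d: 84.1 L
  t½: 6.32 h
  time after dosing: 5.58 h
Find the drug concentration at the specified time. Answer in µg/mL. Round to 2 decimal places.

6.18 µg/mL

C₀ = Dose / Vd = 958.0 / 84.1 = 11.39 mg/L
k = ln2 / t½ = 0.693147 / 6.32 = 0.1097 h⁻¹
C = C₀ · e^(−k·t) = 11.39 × e^(−0.1097 × 5.58)
  = 11.39 × 0.5422 = 6.176 mg/L
(6.176 mg/L = 6.176 µg/mL)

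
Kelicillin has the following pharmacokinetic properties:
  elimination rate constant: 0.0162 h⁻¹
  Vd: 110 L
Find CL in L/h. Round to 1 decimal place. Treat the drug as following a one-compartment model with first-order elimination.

1.8 L/h

CL = k × Vd = 0.0162 × 110 = 1.782 L/h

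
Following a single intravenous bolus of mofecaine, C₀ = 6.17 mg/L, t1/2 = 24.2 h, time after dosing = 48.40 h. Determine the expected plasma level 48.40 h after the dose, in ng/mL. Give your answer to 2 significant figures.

k = ln2 / t½ = 0.693147 / 24.2 = 0.02864 h⁻¹
t / t½ = 48.40 / 24.2 = 2 half-lives
C = C₀ × (1/2)^2 = 6.170 × 0.2500 = 1.543 mg/L
Convert: 1.543 mg/L × 1000 = 1543 ng/mL

1500 ng/mL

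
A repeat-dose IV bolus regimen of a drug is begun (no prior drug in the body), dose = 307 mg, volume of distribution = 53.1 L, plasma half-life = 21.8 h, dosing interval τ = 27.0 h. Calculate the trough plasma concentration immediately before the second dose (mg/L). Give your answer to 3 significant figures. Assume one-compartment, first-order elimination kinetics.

2.45 mg/L

C₀ per dose = Dose / Vd = 307 / 53.1 = 5.782 mg/L
k = ln2 / t½ = 0.693147 / 21.8 = 0.03180 h⁻¹
Fraction remaining after one interval: r = e^(−kτ) = e^(−0.03180 × 27.0) = 0.4238
Before dose 2, 1 dose has been given (aged 1τ).
C_trough = C₀ × r = 5.782 × 0.4238 = 2.450 mg/L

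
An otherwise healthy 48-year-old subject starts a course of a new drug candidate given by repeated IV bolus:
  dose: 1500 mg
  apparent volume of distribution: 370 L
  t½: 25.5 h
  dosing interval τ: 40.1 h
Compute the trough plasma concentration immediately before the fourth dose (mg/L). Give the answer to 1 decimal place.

C₀ per dose = Dose / Vd = 1500 / 370 = 4.054 mg/L
k = ln2 / t½ = 0.693147 / 25.5 = 0.02718 h⁻¹
Fraction remaining after one interval: r = e^(−kτ) = e^(−0.02718 × 40.1) = 0.3362
Before dose 4, 3 doses have been given (aged 1τ, 2τ, 3τ).
C_trough = C₀ × (r + r² + … + r^3) = C₀ × r(1−r^3)/(1−r)
        = 4.054 × 0.3362 × (1 − 0.03800) / (1 − 0.3362) = 1.975 mg/L

2.0 mg/L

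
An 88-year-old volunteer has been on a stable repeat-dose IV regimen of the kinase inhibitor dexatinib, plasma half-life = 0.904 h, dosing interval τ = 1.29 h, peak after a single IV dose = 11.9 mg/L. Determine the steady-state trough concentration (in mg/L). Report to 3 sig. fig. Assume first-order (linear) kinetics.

7.05 mg/L

k = ln2 / t½ = 0.693147 / 0.904 = 0.7668 h⁻¹
e^(−kτ) = e^(−0.7668 × 1.29) = 0.3719
Accumulation ratio R = 1 / (1 − e^(−kτ)) = 1 / (1 − 0.3719) = 1.592
Steady-state trough = C₀ × R × e^(−kτ) = 11.9 × 1.592 × 0.3719 = 7.046 mg/L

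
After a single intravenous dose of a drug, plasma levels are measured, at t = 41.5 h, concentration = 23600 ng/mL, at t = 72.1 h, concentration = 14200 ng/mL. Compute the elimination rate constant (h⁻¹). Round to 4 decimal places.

k = ln(C₁/C₂) / (t₂ − t₁) = ln(23600/14200) / (72.1 − 41.5)
  = 0.5080 / 30.60 = 0.01660 h⁻¹

0.0166 h⁻¹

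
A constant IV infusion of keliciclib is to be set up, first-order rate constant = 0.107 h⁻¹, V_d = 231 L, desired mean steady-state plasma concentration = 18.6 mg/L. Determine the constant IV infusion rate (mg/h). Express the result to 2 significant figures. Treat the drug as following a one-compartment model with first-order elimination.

CL = k × Vd = 0.1070 × 231 = 24.72 L/h
At steady state, infusion rate R₀ = Css × CL = 18.6 × 24.72 = 459.8 mg/h

460 mg/h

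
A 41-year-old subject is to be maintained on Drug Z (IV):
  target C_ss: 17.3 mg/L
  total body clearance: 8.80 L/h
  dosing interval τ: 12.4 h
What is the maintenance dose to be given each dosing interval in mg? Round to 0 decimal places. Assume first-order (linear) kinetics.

1888 mg

At steady state, Dose/τ = Css × CL.
Dose = Css × CL × τ = 17.3 × 8.800 × 12.4 = 1888 mg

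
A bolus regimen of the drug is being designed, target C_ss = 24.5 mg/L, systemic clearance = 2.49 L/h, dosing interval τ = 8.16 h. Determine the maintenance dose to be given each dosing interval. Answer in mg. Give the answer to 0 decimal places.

At steady state, Dose/τ = Css × CL.
Dose = Css × CL × τ = 24.5 × 2.490 × 8.16 = 497.8 mg

498 mg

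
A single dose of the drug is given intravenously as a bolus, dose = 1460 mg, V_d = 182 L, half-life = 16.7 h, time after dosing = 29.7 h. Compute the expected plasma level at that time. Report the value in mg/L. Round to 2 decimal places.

2.34 mg/L

C₀ = Dose / Vd = 1460 / 182 = 8.022 mg/L
k = ln2 / t½ = 0.693147 / 16.7 = 0.04151 h⁻¹
C = C₀ · e^(−k·t) = 8.022 × e^(−0.04151 × 29.7)
  = 8.022 × 0.2915 = 2.338 mg/L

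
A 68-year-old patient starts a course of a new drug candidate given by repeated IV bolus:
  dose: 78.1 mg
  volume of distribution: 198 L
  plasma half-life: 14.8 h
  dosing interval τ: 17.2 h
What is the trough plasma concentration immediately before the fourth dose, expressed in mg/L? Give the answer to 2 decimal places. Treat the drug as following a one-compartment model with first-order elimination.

C₀ per dose = Dose / Vd = 78.1 / 198 = 0.3944 mg/L
k = ln2 / t½ = 0.693147 / 14.8 = 0.04683 h⁻¹
Fraction remaining after one interval: r = e^(−kτ) = e^(−0.04683 × 17.2) = 0.4469
Before dose 4, 3 doses have been given (aged 1τ, 2τ, 3τ).
C_trough = C₀ × (r + r² + … + r^3) = C₀ × r(1−r^3)/(1−r)
        = 0.3944 × 0.4469 × (1 − 0.08925) / (1 − 0.4469) = 0.2902 mg/L

0.29 mg/L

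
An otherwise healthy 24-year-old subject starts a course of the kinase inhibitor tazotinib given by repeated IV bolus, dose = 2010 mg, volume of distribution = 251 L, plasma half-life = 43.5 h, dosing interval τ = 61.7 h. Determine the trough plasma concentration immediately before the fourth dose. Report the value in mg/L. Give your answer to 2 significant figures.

4.5 mg/L

C₀ per dose = Dose / Vd = 2010 / 251 = 8.008 mg/L
k = ln2 / t½ = 0.693147 / 43.5 = 0.01593 h⁻¹
Fraction remaining after one interval: r = e^(−kτ) = e^(−0.01593 × 61.7) = 0.3742
Before dose 4, 3 doses have been given (aged 1τ, 2τ, 3τ).
C_trough = C₀ × (r + r² + … + r^3) = C₀ × r(1−r^3)/(1−r)
        = 8.008 × 0.3742 × (1 − 0.05240) / (1 − 0.3742) = 4.538 mg/L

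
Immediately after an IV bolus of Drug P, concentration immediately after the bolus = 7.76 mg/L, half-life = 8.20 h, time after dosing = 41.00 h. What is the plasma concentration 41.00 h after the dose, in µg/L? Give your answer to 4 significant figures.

k = ln2 / t½ = 0.693147 / 8.20 = 0.08453 h⁻¹
t / t½ = 41.00 / 8.20 = 5 half-lives
C = C₀ × (1/2)^5 = 7.760 × 0.03125 = 0.2425 mg/L
Convert: 0.2425 mg/L × 1000 = 242.5 µg/L

242.5 µg/L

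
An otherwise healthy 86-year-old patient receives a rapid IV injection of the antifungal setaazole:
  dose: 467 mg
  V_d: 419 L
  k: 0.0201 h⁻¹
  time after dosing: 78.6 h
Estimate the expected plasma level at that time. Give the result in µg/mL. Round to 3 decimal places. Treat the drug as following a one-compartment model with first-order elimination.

0.230 µg/mL

C₀ = Dose / Vd = 467.0 / 419 = 1.115 mg/L
C = C₀ · e^(−k·t) = 1.115 × e^(−0.02010 × 78.6)
  = 1.115 × 0.2060 = 0.2297 mg/L
(0.2297 mg/L = 0.2297 µg/mL)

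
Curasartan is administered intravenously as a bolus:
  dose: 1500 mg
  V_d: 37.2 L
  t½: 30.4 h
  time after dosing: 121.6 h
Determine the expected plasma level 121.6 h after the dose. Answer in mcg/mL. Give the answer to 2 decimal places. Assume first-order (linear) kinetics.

2.52 mcg/mL

C₀ = Dose / Vd = 1500 / 37.2 = 40.32 mg/L
k = ln2 / t½ = 0.693147 / 30.4 = 0.02280 h⁻¹
t / t½ = 121.6 / 30.4 = 4 half-lives
C = C₀ × (1/2)^4 = 40.32 × 0.06250 = 2.520 mg/L
(2.520 mg/L = 2.520 mcg/mL)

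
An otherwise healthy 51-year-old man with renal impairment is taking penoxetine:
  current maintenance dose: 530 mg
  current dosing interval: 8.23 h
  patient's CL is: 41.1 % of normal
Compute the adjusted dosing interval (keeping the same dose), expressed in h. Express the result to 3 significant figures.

To keep the same average steady-state level, dosing rate must scale with clearance.
CL ratio = 41.1 / 100 = 0.4110
New interval (same dose) = 8.23 / 0.4110 = 20.02 h

20.0 h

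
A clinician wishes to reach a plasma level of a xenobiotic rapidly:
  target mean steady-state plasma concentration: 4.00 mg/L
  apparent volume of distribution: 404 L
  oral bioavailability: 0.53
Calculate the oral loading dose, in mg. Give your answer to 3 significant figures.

3050 mg

LD = Css × Vd / F = 4.00 × 404 / 0.53 = 3049 mg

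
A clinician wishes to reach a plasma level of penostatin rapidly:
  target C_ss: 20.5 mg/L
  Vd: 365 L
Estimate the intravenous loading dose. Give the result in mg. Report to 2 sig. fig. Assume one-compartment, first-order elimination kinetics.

LD = Css × Vd = 20.5 × 365 = 7483 mg

7500 mg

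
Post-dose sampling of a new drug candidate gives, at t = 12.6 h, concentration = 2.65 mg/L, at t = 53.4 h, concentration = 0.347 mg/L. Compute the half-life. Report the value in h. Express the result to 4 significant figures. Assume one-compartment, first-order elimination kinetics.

13.91 h

k = ln(C₁/C₂) / (t₂ − t₁) = ln(2.65/0.347) / (53.4 − 12.6)
  = 2.033 / 40.80 = 0.04983 h⁻¹
t½ = ln2 / k = 0.693147 / 0.04983 = 13.91 h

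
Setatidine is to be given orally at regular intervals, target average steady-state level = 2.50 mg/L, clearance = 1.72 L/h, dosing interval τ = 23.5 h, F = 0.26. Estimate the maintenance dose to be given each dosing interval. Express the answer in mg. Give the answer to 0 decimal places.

At steady state, F × (Dose/τ) = Css × CL.
Dose = Css × CL × τ / F = 2.50 × 1.720 × 23.5 / 0.26 = 388.7 mg

389 mg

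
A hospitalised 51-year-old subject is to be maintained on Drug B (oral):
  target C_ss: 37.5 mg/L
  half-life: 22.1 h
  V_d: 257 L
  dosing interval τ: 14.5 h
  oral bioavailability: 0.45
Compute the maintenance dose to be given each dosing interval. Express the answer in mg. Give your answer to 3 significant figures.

9740 mg

k = ln2 / t½ = 0.693147 / 22.1 = 0.03136 h⁻¹
CL = k × Vd = 0.03136 × 257 = 8.060 L/h
At steady state, F × (Dose/τ) = Css × CL.
Dose = Css × CL × τ / F = 37.5 × 8.060 × 14.5 / 0.45 = 9739 mg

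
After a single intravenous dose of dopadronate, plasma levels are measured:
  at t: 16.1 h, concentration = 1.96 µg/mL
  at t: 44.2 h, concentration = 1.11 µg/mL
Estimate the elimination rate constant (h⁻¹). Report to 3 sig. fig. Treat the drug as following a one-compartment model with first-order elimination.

0.0202 h⁻¹

k = ln(C₁/C₂) / (t₂ − t₁) = ln(1.96/1.11) / (44.2 − 16.1)
  = 0.5686 / 28.10 = 0.02023 h⁻¹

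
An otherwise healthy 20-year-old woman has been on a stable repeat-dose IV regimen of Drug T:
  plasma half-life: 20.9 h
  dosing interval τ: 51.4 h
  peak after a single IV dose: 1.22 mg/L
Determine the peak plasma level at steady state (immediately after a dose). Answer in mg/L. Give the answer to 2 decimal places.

1.49 mg/L

k = ln2 / t½ = 0.693147 / 20.9 = 0.03316 h⁻¹
e^(−kτ) = e^(−0.03316 × 51.4) = 0.1819
Accumulation ratio R = 1 / (1 − e^(−kτ)) = 1 / (1 − 0.1819) = 1.222
Steady-state peak = C₀ × R = 1.22 × 1.222 = 1.491 mg/L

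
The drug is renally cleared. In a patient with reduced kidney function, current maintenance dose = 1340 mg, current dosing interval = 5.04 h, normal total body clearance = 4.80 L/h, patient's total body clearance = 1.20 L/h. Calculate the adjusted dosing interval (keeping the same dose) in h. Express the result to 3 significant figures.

To keep the same average steady-state level, dosing rate must scale with clearance.
CL ratio = 1.20 / 4.80 = 0.2500
New interval (same dose) = 5.04 / 0.2500 = 20.16 h

20.2 h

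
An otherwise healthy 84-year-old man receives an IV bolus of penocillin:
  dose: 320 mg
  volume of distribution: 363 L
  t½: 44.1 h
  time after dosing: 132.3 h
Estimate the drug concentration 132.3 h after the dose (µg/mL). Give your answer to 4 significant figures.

C₀ = Dose / Vd = 320.0 / 363 = 0.8815 mg/L
k = ln2 / t½ = 0.693147 / 44.1 = 0.01572 h⁻¹
t / t½ = 132.3 / 44.1 = 3 half-lives
C = C₀ × (1/2)^3 = 0.8815 × 0.1250 = 0.1102 mg/L
(0.1102 mg/L = 0.1102 µg/mL)

0.1102 µg/mL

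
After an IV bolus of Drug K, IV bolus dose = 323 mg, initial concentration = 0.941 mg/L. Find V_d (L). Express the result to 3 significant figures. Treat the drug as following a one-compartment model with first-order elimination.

343 L

Vd = Dose / C₀ = 323.0 / 0.941 = 343.3 L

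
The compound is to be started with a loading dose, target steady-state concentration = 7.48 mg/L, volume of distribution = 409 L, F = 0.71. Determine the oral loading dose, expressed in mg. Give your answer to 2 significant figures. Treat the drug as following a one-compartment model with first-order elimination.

4300 mg

LD = Css × Vd / F = 7.48 × 409 / 0.71 = 4309 mg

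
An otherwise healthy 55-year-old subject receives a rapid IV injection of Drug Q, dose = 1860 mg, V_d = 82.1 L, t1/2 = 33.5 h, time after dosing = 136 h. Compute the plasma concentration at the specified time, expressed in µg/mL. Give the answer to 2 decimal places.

C₀ = Dose / Vd = 1860 / 82.1 = 22.66 mg/L
k = ln2 / t½ = 0.693147 / 33.5 = 0.02069 h⁻¹
C = C₀ · e^(−k·t) = 22.66 × e^(−0.02069 × 136)
  = 22.66 × 0.05997 = 1.359 mg/L
(1.359 mg/L = 1.359 µg/mL)

1.36 µg/mL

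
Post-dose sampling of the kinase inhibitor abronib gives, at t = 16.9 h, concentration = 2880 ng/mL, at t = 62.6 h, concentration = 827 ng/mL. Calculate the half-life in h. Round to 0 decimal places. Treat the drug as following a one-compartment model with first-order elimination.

25 h

k = ln(C₁/C₂) / (t₂ − t₁) = ln(2880/827) / (62.6 − 16.9)
  = 1.248 / 45.70 = 0.02731 h⁻¹
t½ = ln2 / k = 0.693147 / 0.02731 = 25.38 h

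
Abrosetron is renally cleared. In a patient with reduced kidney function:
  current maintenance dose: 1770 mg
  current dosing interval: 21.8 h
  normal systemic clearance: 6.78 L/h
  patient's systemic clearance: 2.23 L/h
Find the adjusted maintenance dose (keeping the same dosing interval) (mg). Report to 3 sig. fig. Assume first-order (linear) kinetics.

582 mg

To keep the same average steady-state level, dosing rate must scale with clearance.
CL ratio = 2.23 / 6.78 = 0.3289
New dose (same interval) = 1770 × 0.3289 = 582.2 mg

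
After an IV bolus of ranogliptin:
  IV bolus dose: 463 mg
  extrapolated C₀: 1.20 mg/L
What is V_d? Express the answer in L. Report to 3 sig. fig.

386 L

Vd = Dose / C₀ = 463.0 / 1.20 = 385.8 L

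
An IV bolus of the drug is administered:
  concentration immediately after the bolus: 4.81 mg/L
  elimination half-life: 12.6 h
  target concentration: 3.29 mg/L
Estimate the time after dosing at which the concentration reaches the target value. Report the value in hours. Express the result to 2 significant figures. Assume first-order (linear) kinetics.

k = ln2 / t½ = 0.693147 / 12.6 = 0.05501 h⁻¹
t = ln(C₀ / C) / k = ln(4.810 / 3.29) / 0.05501
  = ln(1.462) / 0.05501 = 0.3798 / 0.05501 = 6.904 h

6.9 h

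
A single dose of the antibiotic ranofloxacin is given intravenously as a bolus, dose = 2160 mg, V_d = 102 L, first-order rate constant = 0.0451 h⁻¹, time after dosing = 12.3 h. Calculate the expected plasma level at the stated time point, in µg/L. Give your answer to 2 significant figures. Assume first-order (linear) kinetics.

C₀ = Dose / Vd = 2160 / 102 = 21.18 mg/L
C = C₀ · e^(−k·t) = 21.18 × e^(−0.04510 × 12.3)
  = 21.18 × 0.5742 = 12.16 mg/L
Convert: 12.16 mg/L × 1000 = 12160 µg/L

12000 µg/L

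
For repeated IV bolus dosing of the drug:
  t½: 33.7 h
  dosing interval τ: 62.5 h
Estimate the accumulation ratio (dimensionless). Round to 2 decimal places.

k = ln2 / t½ = 0.693147 / 33.7 = 0.02057 h⁻¹
e^(−kτ) = e^(−0.02057 × 62.5) = 0.2765
Accumulation ratio R = 1 / (1 − e^(−kτ)) = 1 / (1 − 0.2765) = 1.382

1.38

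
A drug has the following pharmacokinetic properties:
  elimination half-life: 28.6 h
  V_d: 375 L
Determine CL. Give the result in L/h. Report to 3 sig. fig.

9.09 L/h

k = ln2 / t½ = 0.693147 / 28.6 = 0.02424 h⁻¹
CL = k × Vd = 0.02424 × 375 = 9.090 L/h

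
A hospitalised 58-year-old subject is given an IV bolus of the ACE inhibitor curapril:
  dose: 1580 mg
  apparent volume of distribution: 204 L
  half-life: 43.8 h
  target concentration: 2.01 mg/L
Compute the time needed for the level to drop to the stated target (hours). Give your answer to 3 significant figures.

C₀ = Dose / Vd = 1580 / 204 = 7.745 mg/L
k = ln2 / t½ = 0.693147 / 43.8 = 0.01583 h⁻¹
t = ln(C₀ / C) / k = ln(7.745 / 2.01) / 0.01583
  = ln(3.853) / 0.01583 = 1.349 / 0.01583 = 85.22 h

85.2 h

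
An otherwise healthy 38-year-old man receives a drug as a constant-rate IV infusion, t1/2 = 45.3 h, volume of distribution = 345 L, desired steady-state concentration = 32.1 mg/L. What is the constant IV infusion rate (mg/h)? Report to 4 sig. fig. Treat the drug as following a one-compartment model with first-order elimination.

k = ln2 / t½ = 0.693147 / 45.3 = 0.01530 h⁻¹
CL = k × Vd = 0.01530 × 345 = 5.279 L/h
At steady state, infusion rate R₀ = Css × CL = 32.1 × 5.279 = 169.5 mg/h

169.5 mg/h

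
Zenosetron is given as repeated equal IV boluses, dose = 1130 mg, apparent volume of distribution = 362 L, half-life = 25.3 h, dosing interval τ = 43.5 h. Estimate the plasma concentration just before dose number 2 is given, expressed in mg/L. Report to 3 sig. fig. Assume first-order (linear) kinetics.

C₀ per dose = Dose / Vd = 1130 / 362 = 3.122 mg/L
k = ln2 / t½ = 0.693147 / 25.3 = 0.02740 h⁻¹
Fraction remaining after one interval: r = e^(−kτ) = e^(−0.02740 × 43.5) = 0.3036
Before dose 2, 1 dose has been given (aged 1τ).
C_trough = C₀ × r = 3.122 × 0.3036 = 0.9478 mg/L

0.948 mg/L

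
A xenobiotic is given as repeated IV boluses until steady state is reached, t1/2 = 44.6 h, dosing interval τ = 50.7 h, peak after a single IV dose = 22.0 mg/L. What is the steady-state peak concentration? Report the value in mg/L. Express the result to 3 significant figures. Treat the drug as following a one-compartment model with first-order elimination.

k = ln2 / t½ = 0.693147 / 44.6 = 0.01554 h⁻¹
e^(−kτ) = e^(−0.01554 × 50.7) = 0.4548
Accumulation ratio R = 1 / (1 − e^(−kτ)) = 1 / (1 − 0.4548) = 1.834
Steady-state peak = C₀ × R = 22.0 × 1.834 = 40.35 mg/L

40.4 mg/L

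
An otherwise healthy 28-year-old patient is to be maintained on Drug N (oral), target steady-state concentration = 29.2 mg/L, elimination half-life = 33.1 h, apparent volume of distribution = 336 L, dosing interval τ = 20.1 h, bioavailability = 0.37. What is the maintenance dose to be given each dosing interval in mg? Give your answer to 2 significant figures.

11000 mg

k = ln2 / t½ = 0.693147 / 33.1 = 0.02094 h⁻¹
CL = k × Vd = 0.02094 × 336 = 7.036 L/h
At steady state, F × (Dose/τ) = Css × CL.
Dose = Css × CL × τ / F = 29.2 × 7.036 × 20.1 / 0.37 = 11160 mg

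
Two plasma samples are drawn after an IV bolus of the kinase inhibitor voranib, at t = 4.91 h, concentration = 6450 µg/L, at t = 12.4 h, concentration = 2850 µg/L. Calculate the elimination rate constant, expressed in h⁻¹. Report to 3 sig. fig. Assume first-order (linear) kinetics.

k = ln(C₁/C₂) / (t₂ − t₁) = ln(6450/2850) / (12.4 − 4.91)
  = 0.8168 / 7.490 = 0.1091 h⁻¹

0.109 h⁻¹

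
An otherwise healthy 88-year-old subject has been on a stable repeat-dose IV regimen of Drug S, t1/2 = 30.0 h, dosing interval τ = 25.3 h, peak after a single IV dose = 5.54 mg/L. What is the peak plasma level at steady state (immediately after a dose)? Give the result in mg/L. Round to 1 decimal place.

k = ln2 / t½ = 0.693147 / 30.0 = 0.02310 h⁻¹
e^(−kτ) = e^(−0.02310 × 25.3) = 0.5574
Accumulation ratio R = 1 / (1 − e^(−kτ)) = 1 / (1 − 0.5574) = 2.259
Steady-state peak = C₀ × R = 5.54 × 2.259 = 12.51 mg/L

12.5 mg/L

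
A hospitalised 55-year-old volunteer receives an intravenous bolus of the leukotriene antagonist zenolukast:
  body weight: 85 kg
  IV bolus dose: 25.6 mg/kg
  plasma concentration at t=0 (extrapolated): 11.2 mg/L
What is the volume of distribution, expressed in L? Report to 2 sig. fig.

190 L

Dose = 25.6 × 85 = 2176 mg
Vd = Dose / C₀ = 2176 / 11.2 = 194.3 L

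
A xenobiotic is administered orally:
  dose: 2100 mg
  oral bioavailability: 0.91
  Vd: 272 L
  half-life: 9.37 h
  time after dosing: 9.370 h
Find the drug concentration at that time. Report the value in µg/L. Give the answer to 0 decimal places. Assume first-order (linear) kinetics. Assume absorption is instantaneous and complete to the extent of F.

Amount reaching circulation = F × Dose = 0.91 × 2100 = 1911 mg
C₀ = F·Dose / Vd = 1911 / 272 = 7.026 mg/L
k = ln2 / t½ = 0.693147 / 9.37 = 0.07398 h⁻¹
t / t½ = 9.370 / 9.37 = 1 half-lives
C = C₀ × (1/2)^1 = 7.026 × 0.5000 = 3.513 mg/L
Convert: 3.513 mg/L × 1000 = 3513 µg/L

3513 µg/L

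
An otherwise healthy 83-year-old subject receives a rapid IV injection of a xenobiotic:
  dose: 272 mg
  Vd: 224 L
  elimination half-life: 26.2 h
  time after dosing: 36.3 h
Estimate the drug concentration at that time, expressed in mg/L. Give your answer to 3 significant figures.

C₀ = Dose / Vd = 272.0 / 224 = 1.214 mg/L
k = ln2 / t½ = 0.693147 / 26.2 = 0.02646 h⁻¹
C = C₀ · e^(−k·t) = 1.214 × e^(−0.02646 × 36.3)
  = 1.214 × 0.3827 = 0.4646 mg/L

0.465 mg/L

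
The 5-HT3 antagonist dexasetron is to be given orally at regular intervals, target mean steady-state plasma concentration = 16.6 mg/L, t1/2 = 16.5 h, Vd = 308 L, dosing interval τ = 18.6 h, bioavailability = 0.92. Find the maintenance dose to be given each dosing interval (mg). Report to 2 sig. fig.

4300 mg

k = ln2 / t½ = 0.693147 / 16.5 = 0.04201 h⁻¹
CL = k × Vd = 0.04201 × 308 = 12.94 L/h
At steady state, F × (Dose/τ) = Css × CL.
Dose = Css × CL × τ / F = 16.6 × 12.94 × 18.6 / 0.92 = 4343 mg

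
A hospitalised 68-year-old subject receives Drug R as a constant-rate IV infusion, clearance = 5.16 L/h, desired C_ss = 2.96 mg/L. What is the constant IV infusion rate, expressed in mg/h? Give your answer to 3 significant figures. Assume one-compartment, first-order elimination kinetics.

15.3 mg/h

At steady state, infusion rate R₀ = Css × CL = 2.96 × 5.160 = 15.27 mg/h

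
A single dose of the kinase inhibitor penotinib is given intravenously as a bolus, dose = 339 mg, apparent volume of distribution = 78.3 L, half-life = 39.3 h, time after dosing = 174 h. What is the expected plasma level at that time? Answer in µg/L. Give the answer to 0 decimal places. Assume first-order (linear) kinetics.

201 µg/L

C₀ = Dose / Vd = 339.0 / 78.3 = 4.330 mg/L
k = ln2 / t½ = 0.693147 / 39.3 = 0.01764 h⁻¹
C = C₀ · e^(−k·t) = 4.330 × e^(−0.01764 × 174)
  = 4.330 × 0.04645 = 0.2011 mg/L
Convert: 0.2011 mg/L × 1000 = 201.1 µg/L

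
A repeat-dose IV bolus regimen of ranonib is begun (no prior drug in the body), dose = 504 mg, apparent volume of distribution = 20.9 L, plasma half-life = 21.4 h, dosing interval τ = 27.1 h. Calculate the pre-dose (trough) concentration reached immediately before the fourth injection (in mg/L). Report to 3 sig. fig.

15.9 mg/L

C₀ per dose = Dose / Vd = 504 / 20.9 = 24.11 mg/L
k = ln2 / t½ = 0.693147 / 21.4 = 0.03239 h⁻¹
Fraction remaining after one interval: r = e^(−kτ) = e^(−0.03239 × 27.1) = 0.4157
Before dose 4, 3 doses have been given (aged 1τ, 2τ, 3τ).
C_trough = C₀ × (r + r² + … + r^3) = C₀ × r(1−r^3)/(1−r)
        = 24.11 × 0.4157 × (1 − 0.07184) / (1 − 0.4157) = 15.92 mg/L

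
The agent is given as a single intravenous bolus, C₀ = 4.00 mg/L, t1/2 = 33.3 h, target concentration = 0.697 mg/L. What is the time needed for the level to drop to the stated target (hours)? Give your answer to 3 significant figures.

k = ln2 / t½ = 0.693147 / 33.3 = 0.02082 h⁻¹
t = ln(C₀ / C) / k = ln(4.000 / 0.697) / 0.02082
  = ln(5.739) / 0.02082 = 1.747 / 0.02082 = 83.91 h

83.9 h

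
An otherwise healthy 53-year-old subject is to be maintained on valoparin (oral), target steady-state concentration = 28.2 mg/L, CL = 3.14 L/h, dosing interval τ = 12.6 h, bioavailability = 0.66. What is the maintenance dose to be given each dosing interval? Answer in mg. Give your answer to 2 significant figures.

At steady state, F × (Dose/τ) = Css × CL.
Dose = Css × CL × τ / F = 28.2 × 3.140 × 12.6 / 0.66 = 1690 mg

1700 mg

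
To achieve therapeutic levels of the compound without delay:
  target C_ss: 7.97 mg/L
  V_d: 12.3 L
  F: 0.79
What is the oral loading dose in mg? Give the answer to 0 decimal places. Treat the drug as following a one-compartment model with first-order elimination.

LD = Css × Vd / F = 7.97 × 12.3 / 0.79 = 124.1 mg

124 mg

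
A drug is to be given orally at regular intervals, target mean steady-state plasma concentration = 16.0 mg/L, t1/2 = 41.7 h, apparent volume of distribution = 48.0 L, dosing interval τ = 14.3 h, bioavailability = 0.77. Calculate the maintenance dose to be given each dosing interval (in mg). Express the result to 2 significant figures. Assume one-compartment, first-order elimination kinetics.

240 mg

k = ln2 / t½ = 0.693147 / 41.7 = 0.01662 h⁻¹
CL = k × Vd = 0.01662 × 48.0 = 0.7978 L/h
At steady state, F × (Dose/τ) = Css × CL.
Dose = Css × CL × τ / F = 16.0 × 0.7978 × 14.3 / 0.77 = 237.1 mg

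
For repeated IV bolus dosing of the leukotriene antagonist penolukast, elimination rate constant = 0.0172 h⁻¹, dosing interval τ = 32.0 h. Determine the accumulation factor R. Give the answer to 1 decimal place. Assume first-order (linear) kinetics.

e^(−kτ) = e^(−0.01720 × 32.0) = 0.5767
Accumulation ratio R = 1 / (1 − e^(−kτ)) = 1 / (1 − 0.5767) = 2.362

2.4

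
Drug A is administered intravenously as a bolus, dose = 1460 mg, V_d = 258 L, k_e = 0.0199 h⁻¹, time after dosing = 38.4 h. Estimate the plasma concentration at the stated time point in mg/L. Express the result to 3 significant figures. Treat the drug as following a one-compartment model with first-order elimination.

2.64 mg/L

C₀ = Dose / Vd = 1460 / 258 = 5.659 mg/L
C = C₀ · e^(−k·t) = 5.659 × e^(−0.01990 × 38.4)
  = 5.659 × 0.4657 = 2.635 mg/L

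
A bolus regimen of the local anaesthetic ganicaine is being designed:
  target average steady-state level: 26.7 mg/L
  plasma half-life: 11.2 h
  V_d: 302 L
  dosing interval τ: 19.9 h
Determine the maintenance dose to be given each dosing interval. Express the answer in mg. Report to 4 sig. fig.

k = ln2 / t½ = 0.693147 / 11.2 = 0.06189 h⁻¹
CL = k × Vd = 0.06189 × 302 = 18.69 L/h
At steady state, Dose/τ = Css × CL.
Dose = Css × CL × τ = 26.7 × 18.69 × 19.9 = 9931 mg

9931 mg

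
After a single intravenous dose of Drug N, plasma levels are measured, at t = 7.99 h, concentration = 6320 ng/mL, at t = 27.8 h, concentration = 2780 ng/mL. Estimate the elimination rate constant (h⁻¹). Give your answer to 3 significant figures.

0.0415 h⁻¹

k = ln(C₁/C₂) / (t₂ − t₁) = ln(6320/2780) / (27.8 − 7.99)
  = 0.8213 / 19.81 = 0.04146 h⁻¹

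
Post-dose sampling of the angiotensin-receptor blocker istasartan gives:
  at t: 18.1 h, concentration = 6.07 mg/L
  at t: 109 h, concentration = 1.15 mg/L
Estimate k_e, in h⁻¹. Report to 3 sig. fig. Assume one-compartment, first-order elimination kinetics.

k = ln(C₁/C₂) / (t₂ − t₁) = ln(6.07/1.15) / (109 − 18.1)
  = 1.664 / 90.90 = 0.01831 h⁻¹

0.0183 h⁻¹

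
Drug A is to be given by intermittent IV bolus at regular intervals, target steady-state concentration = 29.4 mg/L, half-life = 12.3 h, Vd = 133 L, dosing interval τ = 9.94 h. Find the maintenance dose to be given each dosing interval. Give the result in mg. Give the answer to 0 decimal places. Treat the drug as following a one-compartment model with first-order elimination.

k = ln2 / t½ = 0.693147 / 12.3 = 0.05635 h⁻¹
CL = k × Vd = 0.05635 × 133 = 7.495 L/h
At steady state, Dose/τ = Css × CL.
Dose = Css × CL × τ = 29.4 × 7.495 × 9.94 = 2190 mg

2190 mg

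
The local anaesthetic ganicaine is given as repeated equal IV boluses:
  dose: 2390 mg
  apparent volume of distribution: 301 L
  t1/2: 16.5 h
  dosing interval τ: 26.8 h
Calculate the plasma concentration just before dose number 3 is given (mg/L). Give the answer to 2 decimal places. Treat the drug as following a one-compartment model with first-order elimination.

3.41 mg/L

C₀ per dose = Dose / Vd = 2390 / 301 = 7.940 mg/L
k = ln2 / t½ = 0.693147 / 16.5 = 0.04201 h⁻¹
Fraction remaining after one interval: r = e^(−kτ) = e^(−0.04201 × 26.8) = 0.3244
Before dose 3, 2 doses have been given (aged 1τ, 2τ).
C_trough = C₀ × (r + r²) = 7.940 × (0.3244 + 0.1052) = 3.411 mg/L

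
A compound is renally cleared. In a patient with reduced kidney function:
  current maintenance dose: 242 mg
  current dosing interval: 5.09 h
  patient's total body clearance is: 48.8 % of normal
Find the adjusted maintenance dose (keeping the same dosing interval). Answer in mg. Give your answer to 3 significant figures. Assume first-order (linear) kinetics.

118 mg

To keep the same average steady-state level, dosing rate must scale with clearance.
CL ratio = 48.8 / 100 = 0.4880
New dose (same interval) = 242 × 0.4880 = 118.1 mg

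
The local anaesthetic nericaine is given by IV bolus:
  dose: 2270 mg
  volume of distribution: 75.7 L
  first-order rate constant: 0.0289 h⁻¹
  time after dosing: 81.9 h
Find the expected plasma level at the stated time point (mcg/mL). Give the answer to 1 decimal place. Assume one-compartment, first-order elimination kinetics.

2.8 mcg/mL

C₀ = Dose / Vd = 2270 / 75.7 = 29.99 mg/L
C = C₀ · e^(−k·t) = 29.99 × e^(−0.02890 × 81.9)
  = 29.99 × 0.09377 = 2.812 mg/L
(2.812 mg/L = 2.812 mcg/mL)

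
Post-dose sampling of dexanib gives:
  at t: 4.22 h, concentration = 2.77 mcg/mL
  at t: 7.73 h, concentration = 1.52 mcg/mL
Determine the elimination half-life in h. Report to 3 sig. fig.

4.05 h

k = ln(C₁/C₂) / (t₂ − t₁) = ln(2.77/1.52) / (7.73 − 4.22)
  = 0.6001 / 3.510 = 0.1710 h⁻¹
t½ = ln2 / k = 0.693147 / 0.1710 = 4.053 h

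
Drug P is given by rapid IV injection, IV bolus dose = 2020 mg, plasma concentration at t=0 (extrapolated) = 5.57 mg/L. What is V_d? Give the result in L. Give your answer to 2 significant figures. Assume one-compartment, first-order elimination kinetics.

360 L

Vd = Dose / C₀ = 2020 / 5.57 = 362.7 L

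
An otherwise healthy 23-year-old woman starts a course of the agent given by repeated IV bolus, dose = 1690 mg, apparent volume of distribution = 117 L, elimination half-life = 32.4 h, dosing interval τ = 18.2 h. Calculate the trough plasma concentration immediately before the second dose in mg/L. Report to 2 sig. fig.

C₀ per dose = Dose / Vd = 1690 / 117 = 14.44 mg/L
k = ln2 / t½ = 0.693147 / 32.4 = 0.02139 h⁻¹
Fraction remaining after one interval: r = e^(−kτ) = e^(−0.02139 × 18.2) = 0.6775
Before dose 2, 1 dose has been given (aged 1τ).
C_trough = C₀ × r = 14.44 × 0.6775 = 9.783 mg/L

9.8 mg/L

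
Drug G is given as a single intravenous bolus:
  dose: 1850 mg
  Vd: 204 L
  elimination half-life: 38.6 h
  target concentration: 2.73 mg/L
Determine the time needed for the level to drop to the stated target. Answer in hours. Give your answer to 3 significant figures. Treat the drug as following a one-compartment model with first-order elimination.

66.9 h

C₀ = Dose / Vd = 1850 / 204 = 9.069 mg/L
k = ln2 / t½ = 0.693147 / 38.6 = 0.01796 h⁻¹
t = ln(C₀ / C) / k = ln(9.069 / 2.73) / 0.01796
  = ln(3.322) / 0.01796 = 1.201 / 0.01796 = 66.87 h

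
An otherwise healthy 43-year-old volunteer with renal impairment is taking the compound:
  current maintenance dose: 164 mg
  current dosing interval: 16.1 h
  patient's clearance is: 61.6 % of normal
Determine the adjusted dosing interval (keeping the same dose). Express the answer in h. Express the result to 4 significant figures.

To keep the same average steady-state level, dosing rate must scale with clearance.
CL ratio = 61.6 / 100 = 0.6160
New interval (same dose) = 16.1 / 0.6160 = 26.14 h

26.14 h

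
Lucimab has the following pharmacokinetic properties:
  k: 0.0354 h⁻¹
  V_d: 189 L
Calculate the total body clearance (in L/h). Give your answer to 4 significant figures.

CL = k × Vd = 0.0354 × 189 = 6.691 L/h

6.691 L/h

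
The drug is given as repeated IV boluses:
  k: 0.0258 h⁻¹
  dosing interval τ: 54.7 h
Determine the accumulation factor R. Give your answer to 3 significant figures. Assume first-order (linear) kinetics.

e^(−kτ) = e^(−0.02580 × 54.7) = 0.2438
Accumulation ratio R = 1 / (1 − e^(−kτ)) = 1 / (1 − 0.2438) = 1.322

1.32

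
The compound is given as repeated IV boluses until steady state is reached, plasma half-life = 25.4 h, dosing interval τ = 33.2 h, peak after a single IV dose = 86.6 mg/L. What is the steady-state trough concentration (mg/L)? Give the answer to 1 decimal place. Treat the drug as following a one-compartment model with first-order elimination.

k = ln2 / t½ = 0.693147 / 25.4 = 0.02729 h⁻¹
e^(−kτ) = e^(−0.02729 × 33.2) = 0.4041
Accumulation ratio R = 1 / (1 − e^(−kτ)) = 1 / (1 − 0.4041) = 1.678
Steady-state trough = C₀ × R × e^(−kτ) = 86.6 × 1.678 × 0.4041 = 58.72 mg/L

58.7 mg/L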